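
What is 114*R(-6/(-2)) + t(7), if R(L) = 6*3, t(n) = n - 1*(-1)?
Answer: 2060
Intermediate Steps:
t(n) = 1 + n (t(n) = n + 1 = 1 + n)
R(L) = 18
114*R(-6/(-2)) + t(7) = 114*18 + (1 + 7) = 2052 + 8 = 2060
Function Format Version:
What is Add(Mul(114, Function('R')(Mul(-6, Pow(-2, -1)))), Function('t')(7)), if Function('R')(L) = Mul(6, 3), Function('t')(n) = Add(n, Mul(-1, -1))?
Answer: 2060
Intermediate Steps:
Function('t')(n) = Add(1, n) (Function('t')(n) = Add(n, 1) = Add(1, n))
Function('R')(L) = 18
Add(Mul(114, Function('R')(Mul(-6, Pow(-2, -1)))), Function('t')(7)) = Add(Mul(114, 18), Add(1, 7)) = Add(2052, 8) = 2060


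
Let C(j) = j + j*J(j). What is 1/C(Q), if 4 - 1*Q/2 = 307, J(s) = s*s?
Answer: -1/222545622 ≈ -4.4935e-9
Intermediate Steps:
J(s) = s**2
Q = -606 (Q = 8 - 2*307 = 8 - 614 = -606)
C(j) = j + j**3 (C(j) = j + j*j**2 = j + j**3)
1/C(Q) = 1/(-606 + (-606)**3) = 1/(-606 - 222545016) = 1/(-222545622) = -1/222545622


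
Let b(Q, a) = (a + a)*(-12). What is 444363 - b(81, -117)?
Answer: 441555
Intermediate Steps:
b(Q, a) = -24*a (b(Q, a) = (2*a)*(-12) = -24*a)
444363 - b(81, -117) = 444363 - (-24)*(-117) = 444363 - 1*2808 = 444363 - 2808 = 441555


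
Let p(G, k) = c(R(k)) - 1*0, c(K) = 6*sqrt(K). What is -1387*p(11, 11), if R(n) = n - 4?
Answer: -8322*sqrt(7) ≈ -22018.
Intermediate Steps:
R(n) = -4 + n
p(G, k) = 6*sqrt(-4 + k) (p(G, k) = 6*sqrt(-4 + k) - 1*0 = 6*sqrt(-4 + k) + 0 = 6*sqrt(-4 + k))
-1387*p(11, 11) = -8322*sqrt(-4 + 11) = -8322*sqrt(7)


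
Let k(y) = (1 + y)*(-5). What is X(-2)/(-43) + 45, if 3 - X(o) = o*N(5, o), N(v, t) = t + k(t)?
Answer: 1926/43 ≈ 44.791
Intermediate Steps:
k(y) = -5 - 5*y
N(v, t) = -5 - 4*t (N(v, t) = t + (-5 - 5*t) = -5 - 4*t)
X(o) = 3 - o*(-5 - 4*o)
X(-2)/(-43) + 45 = (3 - 2*(5 + 4*(-2)))/(-43) + 45 = (3 - 2*(5 - 8))*(-1/43) + 45 = (3 - 2*(-3))*(-1/43) + 45 = (3 + 6)*(-1/43) + 45 = 9*(-1/43) + 45 = -9/43 + 45 = 1926/43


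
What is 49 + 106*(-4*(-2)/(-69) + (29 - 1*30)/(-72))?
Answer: 31615/828 ≈ 38.182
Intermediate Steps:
49 + 106*(-4*(-2)/(-69) + (29 - 1*30)/(-72)) = 49 + 106*(8*(-1/69) + (29 - 30)*(-1/72)) = 49 + 106*(-8/69 - 1*(-1/72)) = 49 + 106*(-8/69 + 1/72) = 49 + 106*(-169/1656) = 49 - 8957/828 = 31615/828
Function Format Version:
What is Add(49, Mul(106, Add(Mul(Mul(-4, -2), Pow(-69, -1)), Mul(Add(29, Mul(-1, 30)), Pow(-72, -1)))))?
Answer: Rational(31615, 828) ≈ 38.182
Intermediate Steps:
Add(49, Mul(106, Add(Mul(Mul(-4, -2), Pow(-69, -1)), Mul(Add(29, Mul(-1, 30)), Pow(-72, -1))))) = Add(49, Mul(106, Add(Mul(8, Rational(-1, 69)), Mul(Add(29, -30), Rational(-1, 72))))) = Add(49, Mul(106, Add(Rational(-8, 69), Mul(-1, Rational(-1, 72))))) = Add(49, Mul(106, Add(Rational(-8, 69), Rational(1, 72)))) = Add(49, Mul(106, Rational(-169, 1656))) = Add(49, Rational(-8957, 828)) = Rational(31615, 828)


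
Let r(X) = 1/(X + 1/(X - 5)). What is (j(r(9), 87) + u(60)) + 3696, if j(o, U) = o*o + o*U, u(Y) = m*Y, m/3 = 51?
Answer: 17640136/1369 ≈ 12885.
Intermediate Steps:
m = 153 (m = 3*51 = 153)
r(X) = 1/(X + 1/(-5 + X))
u(Y) = 153*Y
j(o, U) = o² + U*o
(j(r(9), 87) + u(60)) + 3696 = (((-5 + 9)/(1 + 9² - 5*9))*(87 + (-5 + 9)/(1 + 9² - 5*9)) + 153*60) + 3696 = ((4/(1 + 81 - 45))*(87 + 4/(1 + 81 - 45)) + 9180) + 3696 = ((4/37)*(87 + 4/37) + 9180) + 3696 = (((1/37)*4)*(87 + (1/37)*4) + 9180) + 3696 = (4*(87 + 4/37)/37 + 9180) + 3696 = ((4/37)*(3223/37) + 9180) + 3696 = (12892/1369 + 9180) + 3696 = 12580312/1369 + 3696 = 17640136/1369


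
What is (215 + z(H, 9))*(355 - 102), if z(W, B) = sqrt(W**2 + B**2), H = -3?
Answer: 54395 + 759*sqrt(10) ≈ 56795.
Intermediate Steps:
z(W, B) = sqrt(B**2 + W**2)
(215 + z(H, 9))*(355 - 102) = (215 + sqrt(9**2 + (-3)**2))*(355 - 102) = (215 + sqrt(81 + 9))*253 = (215 + sqrt(90))*253 = (215 + 3*sqrt(10))*253 = 54395 + 759*sqrt(10)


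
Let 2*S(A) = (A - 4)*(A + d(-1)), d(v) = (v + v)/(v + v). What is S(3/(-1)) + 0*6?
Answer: 7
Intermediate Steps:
d(v) = 1 (d(v) = (2*v)/((2*v)) = (2*v)*(1/(2*v)) = 1)
S(A) = (1 + A)*(-4 + A)/2 (S(A) = ((A - 4)*(A + 1))/2 = ((-4 + A)*(1 + A))/2 = ((1 + A)*(-4 + A))/2 = (1 + A)*(-4 + A)/2)
S(3/(-1)) + 0*6 = (-2 + (3/(-1))**2/2 - 9/(2*(-1))) + 0*6 = (-2 + (3*(-1))**2/2 - 9*(-1)/2) + 0 = (-2 + (1/2)*(-3)**2 - 3/2*(-3)) + 0 = (-2 + (1/2)*9 + 9/2) + 0 = (-2 + 9/2 + 9/2) + 0 = 7 + 0 = 7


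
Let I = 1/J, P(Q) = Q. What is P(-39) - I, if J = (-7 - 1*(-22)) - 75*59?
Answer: -171989/4410 ≈ -39.000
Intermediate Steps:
J = -4410 (J = (-7 + 22) - 4425 = 15 - 4425 = -4410)
I = -1/4410 (I = 1/(-4410) = -1/4410 ≈ -0.00022676)
P(-39) - I = -39 - 1*(-1/4410) = -39 + 1/4410 = -171989/4410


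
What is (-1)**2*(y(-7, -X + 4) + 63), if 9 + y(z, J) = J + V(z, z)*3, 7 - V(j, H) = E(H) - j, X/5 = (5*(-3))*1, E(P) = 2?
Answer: 127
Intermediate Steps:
X = -75 (X = 5*((5*(-3))*1) = 5*(-15*1) = 5*(-15) = -75)
V(j, H) = 5 + j (V(j, H) = 7 - (2 - j) = 7 + (-2 + j) = 5 + j)
y(z, J) = 6 + J + 3*z (y(z, J) = -9 + (J + (5 + z)*3) = -9 + (J + (15 + 3*z)) = -9 + (15 + J + 3*z) = 6 + J + 3*z)
(-1)**2*(y(-7, -X + 4) + 63) = (-1)**2*((6 + (-1*(-75) + 4) + 3*(-7)) + 63) = 1*((6 + (75 + 4) - 21) + 63) = 1*((6 + 79 - 21) + 63) = 1*(64 + 63) = 1*127 = 127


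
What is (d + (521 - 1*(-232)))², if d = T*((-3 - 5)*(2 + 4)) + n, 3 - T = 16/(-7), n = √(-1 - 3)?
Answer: 12214829/49 + 13980*I/7 ≈ 2.4928e+5 + 1997.1*I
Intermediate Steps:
n = 2*I (n = √(-4) = 2*I ≈ 2.0*I)
T = 37/7 (T = 3 - 16/(-7) = 3 - 16*(-1)/7 = 3 - 1*(-16/7) = 3 + 16/7 = 37/7 ≈ 5.2857)
d = -1776/7 + 2*I (d = 37*((-3 - 5)*(2 + 4))/7 + 2*I = 37*(-8*6)/7 + 2*I = (37/7)*(-48) + 2*I = -1776/7 + 2*I ≈ -253.71 + 2.0*I)
(d + (521 - 1*(-232)))² = ((-1776/7 + 2*I) + (521 - 1*(-232)))² = ((-1776/7 + 2*I) + (521 + 232))² = ((-1776/7 + 2*I) + 753)² = (3495/7 + 2*I)²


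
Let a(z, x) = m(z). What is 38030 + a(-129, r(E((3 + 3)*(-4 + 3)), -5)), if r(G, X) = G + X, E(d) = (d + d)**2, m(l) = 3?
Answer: 38033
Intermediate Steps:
E(d) = 4*d**2 (E(d) = (2*d)**2 = 4*d**2)
a(z, x) = 3
38030 + a(-129, r(E((3 + 3)*(-4 + 3)), -5)) = 38030 + 3 = 38033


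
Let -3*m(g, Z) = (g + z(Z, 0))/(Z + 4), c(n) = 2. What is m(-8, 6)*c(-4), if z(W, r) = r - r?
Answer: 8/15 ≈ 0.53333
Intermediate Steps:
z(W, r) = 0
m(g, Z) = -g/(3*(4 + Z)) (m(g, Z) = -(g + 0)/(3*(Z + 4)) = -g/(3*(4 + Z)))
m(-8, 6)*c(-4) = -1*(-8)/(12 + 3*6)*2 = -1*(-8)/(12 + 18)*2 = -1*(-8)/30*2 = -1*(-8)*1/30*2 = (4/15)*2 = 8/15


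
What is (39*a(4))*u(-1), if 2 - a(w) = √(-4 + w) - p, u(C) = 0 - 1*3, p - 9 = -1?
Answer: -1170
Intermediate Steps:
p = 8 (p = 9 - 1 = 8)
u(C) = -3 (u(C) = 0 - 3 = -3)
a(w) = 10 - √(-4 + w) (a(w) = 2 - (√(-4 + w) - 1*8) = 2 - (√(-4 + w) - 8) = 2 - (-8 + √(-4 + w)) = 2 + (8 - √(-4 + w)) = 10 - √(-4 + w))
(39*a(4))*u(-1) = (39*(10 - √(-4 + 4)))*(-3) = (39*(10 - √0))*(-3) = (39*(10 - 1*0))*(-3) = (39*(10 + 0))*(-3) = (39*10)*(-3) = 390*(-3) = -1170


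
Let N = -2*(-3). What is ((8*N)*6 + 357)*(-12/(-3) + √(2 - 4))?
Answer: 2580 + 645*I*√2 ≈ 2580.0 + 912.17*I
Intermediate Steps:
N = 6
((8*N)*6 + 357)*(-12/(-3) + √(2 - 4)) = ((8*6)*6 + 357)*(-12/(-3) + √(2 - 4)) = (48*6 + 357)*(-12*(-1)/3 + √(-2)) = (288 + 357)*(-2*(-2) + I*√2) = 645*(4 + I*√2) = 2580 + 645*I*√2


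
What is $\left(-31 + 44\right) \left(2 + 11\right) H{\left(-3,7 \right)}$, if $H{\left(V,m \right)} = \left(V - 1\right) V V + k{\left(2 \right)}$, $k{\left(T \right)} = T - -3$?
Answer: $-5239$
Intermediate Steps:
$k{\left(T \right)} = 3 + T$ ($k{\left(T \right)} = T + 3 = 3 + T$)
$H{\left(V,m \right)} = 5 + V^{2} \left(-1 + V\right)$ ($H{\left(V,m \right)} = \left(V - 1\right) V V + \left(3 + 2\right) = \left(-1 + V\right) V V + 5 = V \left(-1 + V\right) V + 5 = V^{2} \left(-1 + V\right) + 5 = 5 + V^{2} \left(-1 + V\right)$)
$\left(-31 + 44\right) \left(2 + 11\right) H{\left(-3,7 \right)} = \left(-31 + 44\right) \left(2 + 11\right) \left(5 + \left(-3\right)^{3} - \left(-3\right)^{2}\right) = 13 \cdot 13 \left(5 - 27 - 9\right) = 169 \left(5 - 27 - 9\right) = 169 \left(-31\right) = -5239$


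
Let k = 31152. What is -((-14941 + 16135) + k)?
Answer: -32346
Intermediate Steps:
-((-14941 + 16135) + k) = -((-14941 + 16135) + 31152) = -(1194 + 31152) = -1*32346 = -32346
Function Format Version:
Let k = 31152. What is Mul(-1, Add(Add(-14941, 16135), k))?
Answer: -32346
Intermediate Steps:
Mul(-1, Add(Add(-14941, 16135), k)) = Mul(-1, Add(Add(-14941, 16135), 31152)) = Mul(-1, Add(1194, 31152)) = Mul(-1, 32346) = -32346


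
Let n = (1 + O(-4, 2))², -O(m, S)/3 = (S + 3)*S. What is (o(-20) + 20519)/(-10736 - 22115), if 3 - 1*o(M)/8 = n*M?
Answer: -11931/2527 ≈ -4.7214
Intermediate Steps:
O(m, S) = -3*S*(3 + S) (O(m, S) = -3*(S + 3)*S = -3*(3 + S)*S = -3*S*(3 + S))
n = 841 (n = (1 - 3*2*(3 + 2))² = (1 - 3*2*5)² = (1 - 30)² = (-29)² = 841)
o(M) = 24 - 6728*M
(o(-20) + 20519)/(-10736 - 22115) = ((24 - 6728*(-20)) + 20519)/(-10736 - 22115) = ((24 + 134560) + 20519)/(-32851) = (134584 + 20519)*(-1/32851) = 155103*(-1/32851) = -11931/2527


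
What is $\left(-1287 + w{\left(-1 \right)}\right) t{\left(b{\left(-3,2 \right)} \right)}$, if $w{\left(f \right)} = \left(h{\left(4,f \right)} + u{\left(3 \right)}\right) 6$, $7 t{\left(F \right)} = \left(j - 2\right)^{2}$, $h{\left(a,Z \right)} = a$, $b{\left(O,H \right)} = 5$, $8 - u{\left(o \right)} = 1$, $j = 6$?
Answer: $- \frac{19536}{7} \approx -2790.9$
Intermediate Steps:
$u{\left(o \right)} = 7$ ($u{\left(o \right)} = 8 - 1 = 7$)
$t{\left(F \right)} = \frac{16}{7}$ ($t{\left(F \right)} = \frac{\left(6 - 2\right)^{2}}{7} = \frac{4^{2}}{7} = \frac{1}{7} \cdot 16 = \frac{16}{7}$)
$w{\left(f \right)} = 66$ ($w{\left(f \right)} = \left(4 + 7\right) 6 = 11 \cdot 6 = 66$)
$\left(-1287 + w{\left(-1 \right)}\right) t{\left(b{\left(-3,2 \right)} \right)} = \left(-1287 + 66\right) \frac{16}{7} = \left(-1221\right) \frac{16}{7} = - \frac{19536}{7}$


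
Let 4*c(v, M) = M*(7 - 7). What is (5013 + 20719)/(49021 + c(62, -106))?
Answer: 3676/7003 ≈ 0.52492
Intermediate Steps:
c(v, M) = 0 (c(v, M) = (M*(7 - 7))/4 = (M*0)/4 = (¼)*0 = 0)
(5013 + 20719)/(49021 + c(62, -106)) = (5013 + 20719)/(49021 + 0) = 25732/49021 = 25732*(1/49021) = 3676/7003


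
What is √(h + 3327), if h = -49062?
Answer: I*√45735 ≈ 213.86*I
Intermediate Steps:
√(h + 3327) = √(-49062 + 3327) = √(-45735) = I*√45735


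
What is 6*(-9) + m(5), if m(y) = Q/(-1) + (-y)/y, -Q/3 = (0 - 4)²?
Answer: -7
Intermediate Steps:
Q = -48 (Q = -3*(0 - 4)² = -3*(-4)² = -3*16 = -48)
m(y) = 47 (m(y) = -48/(-1) + (-y)/y = -48*(-1) - 1 = 48 - 1 = 47)
6*(-9) + m(5) = 6*(-9) + 47 = -54 + 47 = -7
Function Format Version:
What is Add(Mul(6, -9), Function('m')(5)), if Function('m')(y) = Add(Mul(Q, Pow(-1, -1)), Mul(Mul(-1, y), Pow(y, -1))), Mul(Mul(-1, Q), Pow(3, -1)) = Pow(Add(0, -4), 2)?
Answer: -7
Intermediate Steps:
Q = -48 (Q = Mul(-3, Pow(Add(0, -4), 2)) = Mul(-3, Pow(-4, 2)) = Mul(-3, 16) = -48)
Function('m')(y) = 47 (Function('m')(y) = Add(Mul(-48, Pow(-1, -1)), Mul(Mul(-1, y), Pow(y, -1))) = Add(Mul(-48, -1), -1) = Add(48, -1) = 47)
Add(Mul(6, -9), Function('m')(5)) = Add(Mul(6, -9), 47) = Add(-54, 47) = -7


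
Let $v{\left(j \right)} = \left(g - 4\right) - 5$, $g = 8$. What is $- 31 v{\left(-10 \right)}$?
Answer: $31$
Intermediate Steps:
$v{\left(j \right)} = -1$ ($v{\left(j \right)} = \left(8 - 4\right) - 5 = 4 - 5 = -1$)
$- 31 v{\left(-10 \right)} = \left(-31\right) \left(-1\right) = 31$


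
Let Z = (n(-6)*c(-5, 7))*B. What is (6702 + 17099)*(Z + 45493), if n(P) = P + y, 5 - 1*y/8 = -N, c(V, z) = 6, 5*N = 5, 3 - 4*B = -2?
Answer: 1090276208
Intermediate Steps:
B = 5/4 (B = ¾ - ¼*(-2) = ¾ + ½ = 5/4 ≈ 1.2500)
N = 1 (N = (⅕)*5 = 1)
y = 48 (y = 40 - (-8) = 40 - 8*(-1) = 40 + 8 = 48)
n(P) = 48 + P (n(P) = P + 48 = 48 + P)
Z = 315 (Z = ((48 - 6)*6)*(5/4) = (42*6)*(5/4) = 252*(5/4) = 315)
(6702 + 17099)*(Z + 45493) = (6702 + 17099)*(315 + 45493) = 23801*45808 = 1090276208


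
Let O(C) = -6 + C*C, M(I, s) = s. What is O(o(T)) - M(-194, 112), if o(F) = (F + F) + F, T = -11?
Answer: 971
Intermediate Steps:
o(F) = 3*F (o(F) = 2*F + F = 3*F)
O(C) = -6 + C²
O(o(T)) - M(-194, 112) = (-6 + (3*(-11))²) - 1*112 = (-6 + (-33)²) - 112 = (-6 + 1089) - 112 = 1083 - 112 = 971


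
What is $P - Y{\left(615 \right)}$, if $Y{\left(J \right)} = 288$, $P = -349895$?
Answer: $-350183$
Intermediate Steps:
$P - Y{\left(615 \right)} = -349895 - 288 = -350183$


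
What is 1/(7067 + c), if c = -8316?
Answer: -1/1249 ≈ -0.00080064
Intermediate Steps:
1/(7067 + c) = 1/(7067 - 8316) = 1/(-1249) = -1/1249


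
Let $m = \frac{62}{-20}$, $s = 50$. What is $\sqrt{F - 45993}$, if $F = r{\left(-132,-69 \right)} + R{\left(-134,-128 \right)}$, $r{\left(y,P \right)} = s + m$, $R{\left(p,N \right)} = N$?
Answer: $\frac{i \sqrt{4607410}}{10} \approx 214.65 i$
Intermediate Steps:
$m = - \frac{31}{10}$ ($m = 62 \left(- \frac{1}{20}\right) = - \frac{31}{10} \approx -3.1$)
$r{\left(y,P \right)} = \frac{469}{10}$ ($r{\left(y,P \right)} = 50 - \frac{31}{10} = \frac{469}{10}$)
$F = - \frac{811}{10}$ ($F = \frac{469}{10} - 128 = - \frac{811}{10} \approx -81.1$)
$\sqrt{F - 45993} = \sqrt{- \frac{811}{10} - 45993} = \sqrt{- \frac{460741}{10}} = \frac{i \sqrt{4607410}}{10}$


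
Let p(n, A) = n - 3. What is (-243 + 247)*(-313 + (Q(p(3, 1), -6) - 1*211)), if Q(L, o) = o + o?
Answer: -2144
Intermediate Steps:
p(n, A) = -3 + n
Q(L, o) = 2*o
(-243 + 247)*(-313 + (Q(p(3, 1), -6) - 1*211)) = (-243 + 247)*(-313 + (2*(-6) - 1*211)) = 4*(-313 + (-12 - 211)) = 4*(-313 - 223) = 4*(-536) = -2144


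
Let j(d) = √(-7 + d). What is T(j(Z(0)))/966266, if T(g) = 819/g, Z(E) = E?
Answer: -117*I*√7/966266 ≈ -0.00032036*I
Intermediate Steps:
T(j(Z(0)))/966266 = (819/(√(-7 + 0)))/966266 = (819/(√(-7)))*(1/966266) = (819/((I*√7)))*(1/966266) = (819*(-I*√7/7))*(1/966266) = -117*I*√7*(1/966266) = -117*I*√7/966266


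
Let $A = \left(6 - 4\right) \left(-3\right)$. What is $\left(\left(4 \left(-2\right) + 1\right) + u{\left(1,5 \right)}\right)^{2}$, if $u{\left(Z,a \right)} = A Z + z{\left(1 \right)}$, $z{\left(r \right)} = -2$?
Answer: $225$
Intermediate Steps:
$A = -6$ ($A = 2 \left(-3\right) = -6$)
$u{\left(Z,a \right)} = -2 - 6 Z$ ($u{\left(Z,a \right)} = - 6 Z - 2 = -2 - 6 Z$)
$\left(\left(4 \left(-2\right) + 1\right) + u{\left(1,5 \right)}\right)^{2} = \left(\left(4 \left(-2\right) + 1\right) - 8\right)^{2} = \left(\left(-8 + 1\right) - 8\right)^{2} = \left(-7 - 8\right)^{2} = \left(-15\right)^{2} = 225$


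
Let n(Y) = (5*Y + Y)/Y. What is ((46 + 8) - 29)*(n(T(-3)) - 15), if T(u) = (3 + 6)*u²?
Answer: -225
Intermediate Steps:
T(u) = 9*u²
n(Y) = 6 (n(Y) = (6*Y)/Y = 6)
((46 + 8) - 29)*(n(T(-3)) - 15) = ((46 + 8) - 29)*(6 - 15) = (54 - 29)*(-9) = 25*(-9) = -225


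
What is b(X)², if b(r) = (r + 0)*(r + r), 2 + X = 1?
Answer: 4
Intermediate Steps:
X = -1 (X = -2 + 1 = -1)
b(r) = 2*r² (b(r) = r*(2*r) = 2*r²)
b(X)² = (2*(-1)²)² = (2*1)² = 2² = 4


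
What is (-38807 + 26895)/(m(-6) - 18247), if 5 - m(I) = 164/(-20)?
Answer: 59560/91169 ≈ 0.65329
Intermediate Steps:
m(I) = 66/5 (m(I) = 5 - 164/(-20) = 5 - 164*(-1)/20 = 5 - 1*(-41/5) = 5 + 41/5 = 66/5)
(-38807 + 26895)/(m(-6) - 18247) = (-38807 + 26895)/(66/5 - 18247) = -11912/(-91169/5) = -11912*(-5/91169) = 59560/91169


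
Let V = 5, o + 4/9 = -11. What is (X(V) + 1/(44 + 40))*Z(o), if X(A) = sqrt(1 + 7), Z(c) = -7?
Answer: -1/12 - 14*sqrt(2) ≈ -19.882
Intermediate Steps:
o = -103/9 (o = -4/9 - 11 = -103/9 ≈ -11.444)
X(A) = 2*sqrt(2) (X(A) = sqrt(8) = 2*sqrt(2))
(X(V) + 1/(44 + 40))*Z(o) = (2*sqrt(2) + 1/(44 + 40))*(-7) = (2*sqrt(2) + 1/84)*(-7) = (1/84 + 2*sqrt(2))*(-7) = -1/12 - 14*sqrt(2)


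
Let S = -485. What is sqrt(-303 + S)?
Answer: 2*I*sqrt(197) ≈ 28.071*I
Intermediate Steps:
sqrt(-303 + S) = sqrt(-303 - 485) = sqrt(-788) = 2*I*sqrt(197)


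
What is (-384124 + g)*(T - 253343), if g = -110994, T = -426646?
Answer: 336674793702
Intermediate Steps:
(-384124 + g)*(T - 253343) = (-384124 - 110994)*(-426646 - 253343) = -495118*(-679989) = 336674793702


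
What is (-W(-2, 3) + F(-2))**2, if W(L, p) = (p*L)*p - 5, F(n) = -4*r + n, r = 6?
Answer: 9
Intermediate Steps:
F(n) = -24 + n (F(n) = -4*6 + n = -24 + n)
W(L, p) = -5 + L*p**2 (W(L, p) = (L*p)*p - 5 = L*p**2 - 5 = -5 + L*p**2)
(-W(-2, 3) + F(-2))**2 = (-(-5 - 2*3**2) + (-24 - 2))**2 = (-(-5 - 2*9) - 26)**2 = (-(-5 - 18) - 26)**2 = (-1*(-23) - 26)**2 = (23 - 26)**2 = (-3)**2 = 9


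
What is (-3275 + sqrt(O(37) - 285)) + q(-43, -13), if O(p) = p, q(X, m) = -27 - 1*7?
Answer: -3309 + 2*I*sqrt(62) ≈ -3309.0 + 15.748*I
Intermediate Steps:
q(X, m) = -34 (q(X, m) = -27 - 7 = -34)
(-3275 + sqrt(O(37) - 285)) + q(-43, -13) = (-3275 + sqrt(37 - 285)) - 34 = (-3275 + sqrt(-248)) - 34 = (-3275 + 2*I*sqrt(62)) - 34 = -3309 + 2*I*sqrt(62)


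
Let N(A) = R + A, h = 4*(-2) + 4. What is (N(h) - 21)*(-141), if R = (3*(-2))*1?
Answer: 4371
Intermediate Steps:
R = -6 (R = -6*1 = -6)
h = -4 (h = -8 + 4 = -4)
N(A) = -6 + A
(N(h) - 21)*(-141) = ((-6 - 4) - 21)*(-141) = (-10 - 21)*(-141) = -31*(-141) = 4371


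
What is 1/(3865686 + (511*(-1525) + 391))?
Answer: 1/3086802 ≈ 3.2396e-7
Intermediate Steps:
1/(3865686 + (511*(-1525) + 391)) = 1/(3865686 + (-779275 + 391)) = 1/(3865686 - 778884) = 1/3086802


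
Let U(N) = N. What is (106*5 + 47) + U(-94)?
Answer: 483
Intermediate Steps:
(106*5 + 47) + U(-94) = (106*5 + 47) - 94 = (530 + 47) - 94 = 577 - 94 = 483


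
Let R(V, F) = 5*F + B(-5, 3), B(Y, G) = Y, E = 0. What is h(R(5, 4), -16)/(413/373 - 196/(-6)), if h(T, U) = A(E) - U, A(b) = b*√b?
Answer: 17904/37793 ≈ 0.47374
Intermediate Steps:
A(b) = b^(3/2)
R(V, F) = -5 + 5*F (R(V, F) = 5*F - 5 = -5 + 5*F)
h(T, U) = -U (h(T, U) = 0^(3/2) - U = 0 - U = -U)
h(R(5, 4), -16)/(413/373 - 196/(-6)) = (-1*(-16))/(413/373 - 196/(-6)) = 16/(413*(1/373) - 196*(-⅙)) = 16/(413/373 + 98/3) = 16/(37793/1119) = 16*(1119/37793) = 17904/37793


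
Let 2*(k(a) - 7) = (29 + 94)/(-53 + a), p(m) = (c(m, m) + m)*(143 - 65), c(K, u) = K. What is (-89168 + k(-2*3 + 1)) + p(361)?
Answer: -3810143/116 ≈ -32846.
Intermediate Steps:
p(m) = 156*m (p(m) = (m + m)*(143 - 65) = (2*m)*78 = 156*m)
k(a) = 7 + 123/(2*(-53 + a)) (k(a) = 7 + ((29 + 94)/(-53 + a))/2 = 7 + (123/(-53 + a))/2 = 7 + 123/(2*(-53 + a)))
(-89168 + k(-2*3 + 1)) + p(361) = (-89168 + (-619 + 14*(-2*3 + 1))/(2*(-53 + (-2*3 + 1)))) + 156*361 = (-89168 + (-619 + 14*(-6 + 1))/(2*(-53 + (-6 + 1)))) + 56316 = (-89168 + (-619 + 14*(-5))/(2*(-53 - 5))) + 56316 = (-89168 + (½)*(-619 - 70)/(-58)) + 56316 = (-89168 + (½)*(-1/58)*(-689)) + 56316 = (-89168 + 689/116) + 56316 = -10342799/116 + 56316 = -3810143/116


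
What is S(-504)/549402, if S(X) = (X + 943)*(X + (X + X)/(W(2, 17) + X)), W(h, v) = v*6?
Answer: -351200/876427 ≈ -0.40072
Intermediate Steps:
W(h, v) = 6*v
S(X) = (943 + X)*(X + 2*X/(102 + X)) (S(X) = (X + 943)*(X + (X + X)/(6*17 + X)) = (943 + X)*(X + (2*X)/(102 + X)) = (943 + X)*(X + 2*X/(102 + X)))
S(-504)/549402 = -504*(98072 + (-504)**2 + 1047*(-504))/(102 - 504)/549402 = -504*(98072 + 254016 - 527688)/(-402)*(1/549402) = -504*(-1/402)*(-175600)*(1/549402) = -14750400/67*1/549402 = -351200/876427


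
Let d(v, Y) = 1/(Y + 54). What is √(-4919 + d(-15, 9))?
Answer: 2*I*√542318/21 ≈ 70.135*I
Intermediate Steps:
d(v, Y) = 1/(54 + Y)
√(-4919 + d(-15, 9)) = √(-4919 + 1/(54 + 9)) = √(-4919 + 1/63) = √(-309896/63) = 2*I*√542318/21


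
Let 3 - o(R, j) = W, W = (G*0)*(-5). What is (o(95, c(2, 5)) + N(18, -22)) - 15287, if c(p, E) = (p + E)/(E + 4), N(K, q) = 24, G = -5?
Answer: -15260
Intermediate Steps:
W = 0 (W = -5*0*(-5) = 0*(-5) = 0)
c(p, E) = (E + p)/(4 + E)
o(R, j) = 3 (o(R, j) = 3 - 1*0 = 3 + 0 = 3)
(o(95, c(2, 5)) + N(18, -22)) - 15287 = (3 + 24) - 15287 = 27 - 15287 = -15260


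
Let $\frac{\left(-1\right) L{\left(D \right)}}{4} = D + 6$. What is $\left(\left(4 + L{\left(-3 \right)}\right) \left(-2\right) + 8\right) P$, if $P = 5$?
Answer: $120$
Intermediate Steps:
$L{\left(D \right)} = -24 - 4 D$ ($L{\left(D \right)} = - 4 \left(D + 6\right) = - 4 \left(6 + D\right) = -24 - 4 D$)
$\left(\left(4 + L{\left(-3 \right)}\right) \left(-2\right) + 8\right) P = \left(\left(4 - 12\right) \left(-2\right) + 8\right) 5 = \left(\left(-8\right) \left(-2\right) + 8\right) 5 = \left(16 + 8\right) 5 = 24 \cdot 5 = 120$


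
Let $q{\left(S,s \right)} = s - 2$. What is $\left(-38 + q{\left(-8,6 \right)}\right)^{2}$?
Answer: $1156$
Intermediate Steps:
$q{\left(S,s \right)} = -2 + s$ ($q{\left(S,s \right)} = s - 2 = -2 + s$)
$\left(-38 + q{\left(-8,6 \right)}\right)^{2} = \left(-38 + \left(-2 + 6\right)\right)^{2} = \left(-38 + 4\right)^{2} = \left(-34\right)^{2} = 1156$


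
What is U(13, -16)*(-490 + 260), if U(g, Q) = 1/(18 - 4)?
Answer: -115/7 ≈ -16.429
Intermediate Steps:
U(g, Q) = 1/14
U(13, -16)*(-490 + 260) = (-490 + 260)/14 = (1/14)*(-230) = -115/7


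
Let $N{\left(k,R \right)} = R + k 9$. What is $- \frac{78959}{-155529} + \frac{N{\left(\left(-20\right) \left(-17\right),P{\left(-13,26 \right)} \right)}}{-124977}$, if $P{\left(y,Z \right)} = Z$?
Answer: $\frac{3129365483}{6479182611} \approx 0.48299$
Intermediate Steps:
$N{\left(k,R \right)} = R + 9 k$
$- \frac{78959}{-155529} + \frac{N{\left(\left(-20\right) \left(-17\right),P{\left(-13,26 \right)} \right)}}{-124977} = - \frac{78959}{-155529} + \frac{26 + 9 \left(\left(-20\right) \left(-17\right)\right)}{-124977} = \left(-78959\right) \left(- \frac{1}{155529}\right) + \left(26 + 9 \cdot 340\right) \left(- \frac{1}{124977}\right) = \frac{78959}{155529} + \left(26 + 3060\right) \left(- \frac{1}{124977}\right) = \frac{78959}{155529} + 3086 \left(- \frac{1}{124977}\right) = \frac{78959}{155529} - \frac{3086}{124977} = \frac{3129365483}{6479182611}$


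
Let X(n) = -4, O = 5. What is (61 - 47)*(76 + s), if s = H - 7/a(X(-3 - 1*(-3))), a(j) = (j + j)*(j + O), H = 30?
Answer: 5985/4 ≈ 1496.3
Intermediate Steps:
a(j) = 2*j*(5 + j) (a(j) = (j + j)*(j + 5) = (2*j)*(5 + j) = 2*j*(5 + j))
s = 247/8 (s = 30 - 7*(-1/(8*(5 - 4))) = 30 - 7/(2*(-4)*1) = 30 - 7/(-8) = 30 - 7*(-⅛) = 30 + 7/8 = 247/8 ≈ 30.875)
(61 - 47)*(76 + s) = (61 - 47)*(76 + 247/8) = 14*(855/8) = 5985/4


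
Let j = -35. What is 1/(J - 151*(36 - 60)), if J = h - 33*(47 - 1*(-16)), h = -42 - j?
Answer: 1/1538 ≈ 0.00065020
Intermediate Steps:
h = -7 (h = -42 - 1*(-35) = -42 + 35 = -7)
J = -2086 (J = -7 - 33*(47 - 1*(-16)) = -7 - 33*(47 + 16) = -7 - 33*63 = -7 - 2079 = -2086)
1/(J - 151*(36 - 60)) = 1/(-2086 - 151*(36 - 60)) = 1/(-2086 - 151*(-24)) = 1/(-2086 + 3624) = 1/1538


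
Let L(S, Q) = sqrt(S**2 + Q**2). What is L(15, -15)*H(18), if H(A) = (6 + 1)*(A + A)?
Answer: 3780*sqrt(2) ≈ 5345.7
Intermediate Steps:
L(S, Q) = sqrt(Q**2 + S**2)
H(A) = 14*A (H(A) = 7*(2*A) = 14*A)
L(15, -15)*H(18) = sqrt((-15)**2 + 15**2)*(14*18) = sqrt(225 + 225)*252 = sqrt(450)*252 = (15*sqrt(2))*252 = 3780*sqrt(2)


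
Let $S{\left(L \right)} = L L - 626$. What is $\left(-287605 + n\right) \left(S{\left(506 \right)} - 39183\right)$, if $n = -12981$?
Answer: $-64994809022$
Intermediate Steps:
$S{\left(L \right)} = -626 + L^{2}$ ($S{\left(L \right)} = L^{2} - 626 = -626 + L^{2}$)
$\left(-287605 + n\right) \left(S{\left(506 \right)} - 39183\right) = \left(-287605 - 12981\right) \left(\left(-626 + 506^{2}\right) - 39183\right) = - 300586 \left(\left(-626 + 256036\right) - 39183\right) = - 300586 \left(255410 - 39183\right) = \left(-300586\right) 216227 = -64994809022$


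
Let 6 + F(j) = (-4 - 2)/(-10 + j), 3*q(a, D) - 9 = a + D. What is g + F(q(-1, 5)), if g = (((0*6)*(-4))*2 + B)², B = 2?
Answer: -16/17 ≈ -0.94118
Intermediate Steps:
q(a, D) = 3 + D/3 + a/3 (q(a, D) = 3 + (a + D)/3 = 3 + (D + a)/3 = 3 + (D/3 + a/3) = 3 + D/3 + a/3)
F(j) = -6 - 6/(-10 + j) (F(j) = -6 + (-4 - 2)/(-10 + j) = -6 - 6/(-10 + j))
g = 4 (g = (((0*6)*(-4))*2 + 2)² = ((0*(-4))*2 + 2)² = (0*2 + 2)² = (0 + 2)² = 2² = 4)
g + F(q(-1, 5)) = 4 + 6*(9 - (3 + (⅓)*5 + (⅓)*(-1)))/(-10 + (3 + (⅓)*5 + (⅓)*(-1))) = 4 + 6*(9 - (3 + 5/3 - ⅓))/(-10 + (3 + 5/3 - ⅓)) = 4 + 6*(9 - 1*13/3)/(-10 + 13/3) = 4 + 6*(9 - 13/3)/(-17/3) = 4 + 6*(-3/17)*(14/3) = 4 - 84/17 = -16/17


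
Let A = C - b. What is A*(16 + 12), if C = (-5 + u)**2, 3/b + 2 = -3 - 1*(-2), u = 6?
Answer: 56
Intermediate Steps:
b = -1 (b = 3/(-2 + (-3 - 1*(-2))) = 3/(-2 + (-3 + 2)) = 3/(-2 - 1) = 3/(-3) = 3*(-1/3) = -1)
C = 1 (C = (-5 + 6)**2 = 1**2 = 1)
A = 2 (A = 1 - 1*(-1) = 1 + 1 = 2)
A*(16 + 12) = 2*(16 + 12) = 2*28 = 56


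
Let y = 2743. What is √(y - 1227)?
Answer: 2*√379 ≈ 38.936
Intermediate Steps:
√(y - 1227) = √(2743 - 1227) = √1516 = 2*√379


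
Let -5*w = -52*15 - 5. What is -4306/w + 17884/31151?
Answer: -131328418/4890707 ≈ -26.853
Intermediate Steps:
w = 157 (w = -(-52*15 - 5)/5 = -(-780 - 5)/5 = -⅕*(-785) = 157)
-4306/w + 17884/31151 = -4306/157 + 17884/31151 = -131328418/4890707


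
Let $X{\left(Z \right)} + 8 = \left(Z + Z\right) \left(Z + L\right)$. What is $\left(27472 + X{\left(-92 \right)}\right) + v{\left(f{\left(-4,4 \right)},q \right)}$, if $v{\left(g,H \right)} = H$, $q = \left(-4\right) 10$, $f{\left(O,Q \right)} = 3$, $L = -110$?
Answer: $64592$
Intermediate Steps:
$X{\left(Z \right)} = -8 + 2 Z \left(-110 + Z\right)$ ($X{\left(Z \right)} = -8 + \left(Z + Z\right) \left(Z - 110\right) = -8 + 2 Z \left(-110 + Z\right)$)
$q = -40$
$\left(27472 + X{\left(-92 \right)}\right) + v{\left(f{\left(-4,4 \right)},q \right)} = \left(27472 - \left(-20232 - 16928\right)\right) - 40 = \left(27472 + \left(-8 + 20240 + 2 \cdot 8464\right)\right) - 40 = \left(27472 + \left(-8 + 20240 + 16928\right)\right) - 40 = \left(27472 + 37160\right) - 40 = 64632 - 40 = 64592$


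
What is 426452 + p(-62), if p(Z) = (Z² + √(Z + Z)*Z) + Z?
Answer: 430234 - 124*I*√31 ≈ 4.3023e+5 - 690.4*I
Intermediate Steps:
p(Z) = Z + Z² + √2*Z^(3/2) (p(Z) = (Z² + √(2*Z)*Z) + Z = (Z² + (√2*√Z)*Z) + Z = (Z² + √2*Z^(3/2)) + Z = Z + Z² + √2*Z^(3/2))
426452 + p(-62) = 426452 + (-62 + (-62)² + √2*(-62)^(3/2)) = 426452 + (-62 + 3844 + √2*(-62*I*√62)) = 426452 + (-62 + 3844 - 124*I*√31) = 426452 + (3782 - 124*I*√31) = 430234 - 124*I*√31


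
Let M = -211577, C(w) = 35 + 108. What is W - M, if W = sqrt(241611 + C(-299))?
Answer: 211577 + sqrt(241754) ≈ 2.1207e+5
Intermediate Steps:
C(w) = 143
W = sqrt(241754) (W = sqrt(241611 + 143) = sqrt(241754) ≈ 491.69)
W - M = sqrt(241754) - 1*(-211577) = sqrt(241754) + 211577 = 211577 + sqrt(241754)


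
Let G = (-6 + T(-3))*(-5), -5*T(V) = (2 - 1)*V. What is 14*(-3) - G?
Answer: -69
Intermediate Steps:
T(V) = -V/5 (T(V) = -(2 - 1)*V/5 = -V/5)
G = 27 (G = (-6 - 1/5*(-3))*(-5) = (-6 + 3/5)*(-5) = -27/5*(-5) = 27)
14*(-3) - G = 14*(-3) - 1*27 = -42 - 27 = -69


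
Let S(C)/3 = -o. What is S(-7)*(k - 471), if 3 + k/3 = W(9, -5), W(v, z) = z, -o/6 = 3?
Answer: -26730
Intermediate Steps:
o = -18 (o = -6*3 = -18)
k = -24 (k = -9 + 3*(-5) = -9 - 15 = -24)
S(C) = 54 (S(C) = 3*(-1*(-18)) = 3*18 = 54)
S(-7)*(k - 471) = 54*(-24 - 471) = 54*(-495) = -26730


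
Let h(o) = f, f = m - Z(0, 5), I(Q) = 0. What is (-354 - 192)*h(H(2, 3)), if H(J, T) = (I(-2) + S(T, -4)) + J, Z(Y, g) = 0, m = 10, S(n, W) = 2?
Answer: -5460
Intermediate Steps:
H(J, T) = 2 + J (H(J, T) = (0 + 2) + J = 2 + J)
f = 10 (f = 10 - 1*0 = 10 + 0 = 10)
h(o) = 10
(-354 - 192)*h(H(2, 3)) = (-354 - 192)*10 = -546*10 = -5460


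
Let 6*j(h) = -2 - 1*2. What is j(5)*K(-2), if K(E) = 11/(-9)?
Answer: 22/27 ≈ 0.81481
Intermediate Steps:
j(h) = -⅔ (j(h) = (-2 - 1*2)/6 = (-2 - 2)/6 = (⅙)*(-4) = -⅔)
K(E) = -11/9 (K(E) = 11*(-⅑) = -11/9)
j(5)*K(-2) = -⅔*(-11/9) = 22/27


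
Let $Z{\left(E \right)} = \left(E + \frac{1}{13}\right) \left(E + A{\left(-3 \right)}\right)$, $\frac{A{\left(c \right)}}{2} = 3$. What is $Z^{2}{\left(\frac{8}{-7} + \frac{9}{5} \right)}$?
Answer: $\frac{6056263684}{253605625} \approx 23.881$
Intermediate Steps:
$A{\left(c \right)} = 6$ ($A{\left(c \right)} = 2 \cdot 3 = 6$)
$Z{\left(E \right)} = \left(6 + E\right) \left(\frac{1}{13} + E\right)$ ($Z{\left(E \right)} = \left(E + \frac{1}{13}\right) \left(E + 6\right) = \left(E + \frac{1}{13}\right) \left(6 + E\right) = \left(\frac{1}{13} + E\right) \left(6 + E\right) = \left(6 + E\right) \left(\frac{1}{13} + E\right)$)
$Z^{2}{\left(\frac{8}{-7} + \frac{9}{5} \right)} = \left(\frac{6}{13} + \left(\frac{8}{-7} + \frac{9}{5}\right)^{2} + \frac{79 \left(\frac{8}{-7} + \frac{9}{5}\right)}{13}\right)^{2} = \left(\frac{6}{13} + \left(8 \left(- \frac{1}{7}\right) + 9 \cdot \frac{1}{5}\right)^{2} + \frac{79 \left(8 \left(- \frac{1}{7}\right) + 9 \cdot \frac{1}{5}\right)}{13}\right)^{2} = \left(\frac{6}{13} + \left(- \frac{8}{7} + \frac{9}{5}\right)^{2} + \frac{79 \left(- \frac{8}{7} + \frac{9}{5}\right)}{13}\right)^{2} = \left(\frac{6}{13} + \left(\frac{23}{35}\right)^{2} + \frac{79}{13} \cdot \frac{23}{35}\right)^{2} = \left(\frac{6}{13} + \frac{529}{1225} + \frac{1817}{455}\right)^{2} = \left(\frac{77822}{15925}\right)^{2} = \frac{6056263684}{253605625}$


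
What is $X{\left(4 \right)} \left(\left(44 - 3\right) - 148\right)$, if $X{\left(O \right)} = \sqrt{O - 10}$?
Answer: $- 107 i \sqrt{6} \approx - 262.1 i$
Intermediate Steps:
$X{\left(O \right)} = \sqrt{-10 + O}$
$X{\left(4 \right)} \left(\left(44 - 3\right) - 148\right) = \sqrt{-10 + 4} \left(\left(44 - 3\right) - 148\right) = \sqrt{-6} \left(41 - 148\right) = i \sqrt{6} \left(-107\right) = - 107 i \sqrt{6}$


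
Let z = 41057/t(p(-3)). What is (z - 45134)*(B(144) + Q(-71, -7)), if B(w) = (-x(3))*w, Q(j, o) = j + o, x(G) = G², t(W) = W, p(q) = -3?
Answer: 80818222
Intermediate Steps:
B(w) = -9*w (B(w) = (-1*3²)*w = (-1*9)*w = -9*w)
z = -41057/3 (z = 41057/(-3) = 41057*(-⅓) = -41057/3 ≈ -13686.)
(z - 45134)*(B(144) + Q(-71, -7)) = (-41057/3 - 45134)*(-9*144 + (-71 - 7)) = -176459*(-1296 - 78)/3 = -176459/3*(-1374) = 80818222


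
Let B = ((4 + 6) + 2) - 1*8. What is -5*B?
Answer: -20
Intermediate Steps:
B = 4 (B = (10 + 2) - 8 = 12 - 8 = 4)
-5*B = -5*4 = -20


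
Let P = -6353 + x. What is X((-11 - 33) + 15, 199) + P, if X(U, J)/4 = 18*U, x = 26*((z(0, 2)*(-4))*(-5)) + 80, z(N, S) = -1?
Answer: -8881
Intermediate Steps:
x = -440 (x = 26*(-1*(-4)*(-5)) + 80 = 26*(4*(-5)) + 80 = 26*(-20) + 80 = -520 + 80 = -440)
P = -6793 (P = -6353 - 440 = -6793)
X(U, J) = 72*U (X(U, J) = 4*(18*U) = 72*U)
X((-11 - 33) + 15, 199) + P = 72*((-11 - 33) + 15) - 6793 = 72*(-44 + 15) - 6793 = 72*(-29) - 6793 = -2088 - 6793 = -8881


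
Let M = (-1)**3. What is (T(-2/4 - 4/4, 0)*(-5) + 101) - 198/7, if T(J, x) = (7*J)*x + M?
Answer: 544/7 ≈ 77.714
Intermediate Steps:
M = -1
T(J, x) = -1 + 7*J*x (T(J, x) = (7*J)*x - 1 = 7*J*x - 1 = -1 + 7*J*x)
(T(-2/4 - 4/4, 0)*(-5) + 101) - 198/7 = ((-1 + 7*(-2/4 - 4/4)*0)*(-5) + 101) - 198/7 = ((-1 + 7*(-2*1/4 - 4*1/4)*0)*(-5) + 101) + (1/7)*(-198) = ((-1 + 7*(-1/2 - 1)*0)*(-5) + 101) - 198/7 = ((-1 + 7*(-3/2)*0)*(-5) + 101) - 198/7 = ((-1 + 0)*(-5) + 101) - 198/7 = (-1*(-5) + 101) - 198/7 = (5 + 101) - 198/7 = 106 - 198/7 = 544/7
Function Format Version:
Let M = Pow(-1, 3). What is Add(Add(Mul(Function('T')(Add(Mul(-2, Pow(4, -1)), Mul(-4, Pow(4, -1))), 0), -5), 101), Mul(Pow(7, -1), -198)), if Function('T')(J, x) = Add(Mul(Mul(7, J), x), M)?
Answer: Rational(544, 7) ≈ 77.714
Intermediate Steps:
M = -1
Function('T')(J, x) = Add(-1, Mul(7, J, x)) (Function('T')(J, x) = Add(Mul(Mul(7, J), x), -1) = Add(Mul(7, J, x), -1) = Add(-1, Mul(7, J, x)))
Add(Add(Mul(Function('T')(Add(Mul(-2, Pow(4, -1)), Mul(-4, Pow(4, -1))), 0), -5), 101), Mul(Pow(7, -1), -198)) = Add(Add(Mul(Add(-1, Mul(7, Add(Mul(-2, Pow(4, -1)), Mul(-4, Pow(4, -1))), 0)), -5), 101), Mul(Pow(7, -1), -198)) = Add(Add(Mul(Add(-1, Mul(7, Add(Mul(-2, Rational(1, 4)), Mul(-4, Rational(1, 4))), 0)), -5), 101), Mul(Rational(1, 7), -198)) = Add(Add(Mul(Add(-1, Mul(7, Add(Rational(-1, 2), -1), 0)), -5), 101), Rational(-198, 7)) = Add(Add(Mul(Add(-1, Mul(7, Rational(-3, 2), 0)), -5), 101), Rational(-198, 7)) = Add(Add(Mul(Add(-1, 0), -5), 101), Rational(-198, 7)) = Add(Add(Mul(-1, -5), 101), Rational(-198, 7)) = Add(Add(5, 101), Rational(-198, 7)) = Add(106, Rational(-198, 7)) = Rational(544, 7)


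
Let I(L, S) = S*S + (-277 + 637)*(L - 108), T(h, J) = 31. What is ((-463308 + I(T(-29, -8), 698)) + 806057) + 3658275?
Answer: 4460508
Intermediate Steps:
I(L, S) = -38880 + S² + 360*L (I(L, S) = S² + 360*(-108 + L) = S² + (-38880 + 360*L) = -38880 + S² + 360*L)
((-463308 + I(T(-29, -8), 698)) + 806057) + 3658275 = ((-463308 + (-38880 + 698² + 360*31)) + 806057) + 3658275 = ((-463308 + (-38880 + 487204 + 11160)) + 806057) + 3658275 = ((-463308 + 459484) + 806057) + 3658275 = (-3824 + 806057) + 3658275 = 802233 + 3658275 = 4460508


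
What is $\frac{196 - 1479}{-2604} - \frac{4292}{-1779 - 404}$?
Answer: $\frac{377761}{153636} \approx 2.4588$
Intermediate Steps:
$\frac{196 - 1479}{-2604} - \frac{4292}{-1779 - 404} = \left(196 - 1479\right) \left(- \frac{1}{2604}\right) - \frac{4292}{-2183} = \left(-1283\right) \left(- \frac{1}{2604}\right) - - \frac{116}{59} = \frac{1283}{2604} + \frac{116}{59} = \frac{377761}{153636}$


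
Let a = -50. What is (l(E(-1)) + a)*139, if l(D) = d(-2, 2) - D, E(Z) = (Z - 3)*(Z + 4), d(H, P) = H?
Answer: -5560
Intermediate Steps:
E(Z) = (-3 + Z)*(4 + Z)
l(D) = -2 - D
(l(E(-1)) + a)*139 = ((-2 - (-12 - 1 + (-1)²)) - 50)*139 = ((-2 - (-12 - 1 + 1)) - 50)*139 = ((-2 - 1*(-12)) - 50)*139 = ((-2 + 12) - 50)*139 = (10 - 50)*139 = -40*139 = -5560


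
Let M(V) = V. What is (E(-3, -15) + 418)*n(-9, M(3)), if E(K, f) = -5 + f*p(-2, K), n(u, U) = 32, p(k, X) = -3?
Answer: 14656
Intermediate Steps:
E(K, f) = -5 - 3*f (E(K, f) = -5 + f*(-3) = -5 - 3*f)
(E(-3, -15) + 418)*n(-9, M(3)) = ((-5 - 3*(-15)) + 418)*32 = ((-5 + 45) + 418)*32 = (40 + 418)*32 = 458*32 = 14656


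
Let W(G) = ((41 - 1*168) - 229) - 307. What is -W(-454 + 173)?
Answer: 663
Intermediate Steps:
W(G) = -663 (W(G) = ((41 - 168) - 229) - 307 = (-127 - 229) - 307 = -356 - 307 = -663)
-W(-454 + 173) = -1*(-663) = 663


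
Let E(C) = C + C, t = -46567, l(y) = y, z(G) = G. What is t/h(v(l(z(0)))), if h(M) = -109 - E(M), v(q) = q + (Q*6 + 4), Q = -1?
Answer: 46567/105 ≈ 443.50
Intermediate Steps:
E(C) = 2*C
v(q) = -2 + q (v(q) = q + (-1*6 + 4) = q + (-6 + 4) = q - 2 = -2 + q)
h(M) = -109 - 2*M
t/h(v(l(z(0)))) = -46567/(-109 - 2*(-2 + 0)) = -46567/(-109 - 2*(-2)) = -46567/(-109 + 4) = -46567/(-105) = -46567*(-1/105) = 46567/105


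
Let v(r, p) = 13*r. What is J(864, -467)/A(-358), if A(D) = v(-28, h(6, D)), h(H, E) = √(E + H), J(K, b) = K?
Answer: -216/91 ≈ -2.3736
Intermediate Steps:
A(D) = -364 (A(D) = 13*(-28) = -364)
J(864, -467)/A(-358) = 864/(-364) = 864*(-1/364) = -216/91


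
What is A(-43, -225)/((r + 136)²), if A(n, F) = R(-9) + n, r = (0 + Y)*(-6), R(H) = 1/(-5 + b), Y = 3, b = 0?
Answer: -54/17405 ≈ -0.0031026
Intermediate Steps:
R(H) = -⅕ (R(H) = 1/(-5 + 0) = 1/(-5) = -⅕)
r = -18 (r = (0 + 3)*(-6) = 3*(-6) = -18)
A(n, F) = -⅕ + n
A(-43, -225)/((r + 136)²) = (-⅕ - 43)/((-18 + 136)²) = -216/(5*(118²)) = -216/5/13924 = -216/5*1/13924 = -54/17405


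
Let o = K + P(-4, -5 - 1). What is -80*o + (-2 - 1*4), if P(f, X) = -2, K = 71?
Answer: -5526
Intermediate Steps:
o = 69 (o = 71 - 2 = 69)
-80*o + (-2 - 1*4) = -80*69 + (-2 - 1*4) = -5520 + (-2 - 4) = -5520 - 6 = -5526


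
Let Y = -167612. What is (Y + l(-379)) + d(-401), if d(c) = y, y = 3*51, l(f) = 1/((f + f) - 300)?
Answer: -177171623/1058 ≈ -1.6746e+5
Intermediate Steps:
l(f) = 1/(-300 + 2*f) (l(f) = 1/(2*f - 300) = 1/(-300 + 2*f))
y = 153
d(c) = 153
(Y + l(-379)) + d(-401) = (-167612 + 1/(2*(-150 - 379))) + 153 = (-167612 + (½)/(-529)) + 153 = (-167612 + (½)*(-1/529)) + 153 = (-167612 - 1/1058) + 153 = -177333497/1058 + 153 = -177171623/1058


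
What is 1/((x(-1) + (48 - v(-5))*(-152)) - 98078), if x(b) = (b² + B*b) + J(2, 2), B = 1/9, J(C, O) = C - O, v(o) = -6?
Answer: -9/956566 ≈ -9.4087e-6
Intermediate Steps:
B = ⅑ ≈ 0.11111
x(b) = b² + b/9 (x(b) = (b² + b/9) + (2 - 1*2) = (b² + b/9) + (2 - 2) = (b² + b/9) + 0 = b² + b/9)
1/((x(-1) + (48 - v(-5))*(-152)) - 98078) = 1/((-(⅑ - 1) + (48 - 1*(-6))*(-152)) - 98078) = 1/((-1*(-8/9) + (48 + 6)*(-152)) - 98078) = 1/((8/9 + 54*(-152)) - 98078) = 1/((8/9 - 8208) - 98078) = 1/(-73864/9 - 98078) = 1/(-956566/9) = -9/956566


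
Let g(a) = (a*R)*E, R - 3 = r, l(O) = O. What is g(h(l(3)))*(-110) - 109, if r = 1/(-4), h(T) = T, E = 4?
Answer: -3739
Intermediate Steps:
r = -1/4 ≈ -0.25000
R = 11/4 (R = 3 - 1/4 = 11/4 ≈ 2.7500)
g(a) = 11*a (g(a) = (a*(11/4))*4 = (11*a/4)*4 = 11*a)
g(h(l(3)))*(-110) - 109 = (11*3)*(-110) - 109 = 33*(-110) - 109 = -3630 - 109 = -3739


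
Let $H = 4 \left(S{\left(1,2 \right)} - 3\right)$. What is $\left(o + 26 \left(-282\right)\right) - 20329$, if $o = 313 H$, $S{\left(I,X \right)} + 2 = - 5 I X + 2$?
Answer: $-43937$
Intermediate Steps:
$S{\left(I,X \right)} = - 5 I X$ ($S{\left(I,X \right)} = -2 + \left(- 5 I X + 2\right) = -2 - \left(-2 + 5 I X\right) = - 5 I X$)
$H = -52$ ($H = 4 \left(\left(-5\right) 1 \cdot 2 - 3\right) = 4 \left(-10 - 3\right) = 4 \left(-13\right) = -52$)
$o = -16276$ ($o = 313 \left(-52\right) = -16276$)
$\left(o + 26 \left(-282\right)\right) - 20329 = \left(-16276 + 26 \left(-282\right)\right) - 20329 = \left(-16276 - 7332\right) - 20329 = -23608 - 20329 = -43937$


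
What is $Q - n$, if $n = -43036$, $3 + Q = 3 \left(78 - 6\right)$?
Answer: $43249$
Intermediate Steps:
$Q = 213$ ($Q = -3 + 3 \left(78 - 6\right) = -3 + 3 \cdot 72 = -3 + 216 = 213$)
$Q - n = 213 - -43036 = 213 + 43036 = 43249$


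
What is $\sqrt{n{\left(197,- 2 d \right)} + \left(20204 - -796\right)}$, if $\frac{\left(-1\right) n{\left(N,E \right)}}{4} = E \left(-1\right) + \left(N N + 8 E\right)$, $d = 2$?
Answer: $2 i \sqrt{33531} \approx 366.23 i$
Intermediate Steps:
$n{\left(N,E \right)} = - 28 E - 4 N^{2}$ ($n{\left(N,E \right)} = - 4 \left(E \left(-1\right) + \left(N N + 8 E\right)\right) = - 4 \left(- E + \left(N^{2} + 8 E\right)\right) = - 4 \left(N^{2} + 7 E\right) = - 28 E - 4 N^{2}$)
$\sqrt{n{\left(197,- 2 d \right)} + \left(20204 - -796\right)} = \sqrt{\left(- 28 \left(\left(-2\right) 2\right) - 4 \cdot 197^{2}\right) + \left(20204 - -796\right)} = \sqrt{\left(\left(-28\right) \left(-4\right) - 155236\right) + \left(20204 + 796\right)} = \sqrt{\left(112 - 155236\right) + 21000} = \sqrt{-155124 + 21000} = \sqrt{-134124} = 2 i \sqrt{33531}$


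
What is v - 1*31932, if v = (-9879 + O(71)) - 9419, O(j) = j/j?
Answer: -51229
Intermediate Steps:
O(j) = 1
v = -19297 (v = (-9879 + 1) - 9419 = -9878 - 9419 = -19297)
v - 1*31932 = -19297 - 1*31932 = -19297 - 31932 = -51229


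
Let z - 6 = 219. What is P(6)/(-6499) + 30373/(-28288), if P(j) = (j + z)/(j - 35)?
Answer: -5717895155/5331467648 ≈ -1.0725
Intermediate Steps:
z = 225 (z = 6 + 219 = 225)
P(j) = (225 + j)/(-35 + j) (P(j) = (j + 225)/(j - 35) = (225 + j)/(-35 + j))
P(6)/(-6499) + 30373/(-28288) = ((225 + 6)/(-35 + 6))/(-6499) + 30373/(-28288) = (231/(-29))*(-1/6499) + 30373*(-1/28288) = -1/29*231*(-1/6499) - 30373/28288 = -231/29*(-1/6499) - 30373/28288 = 231/188471 - 30373/28288 = -5717895155/5331467648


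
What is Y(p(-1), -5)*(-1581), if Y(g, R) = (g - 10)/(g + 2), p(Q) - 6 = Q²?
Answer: 527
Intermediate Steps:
p(Q) = 6 + Q²
Y(g, R) = (-10 + g)/(2 + g)
Y(p(-1), -5)*(-1581) = ((-10 + (6 + (-1)²))/(2 + (6 + (-1)²)))*(-1581) = ((-10 + (6 + 1))/(2 + (6 + 1)))*(-1581) = ((-10 + 7)/(2 + 7))*(-1581) = (-3/9)*(-1581) = ((⅑)*(-3))*(-1581) = -⅓*(-1581) = 527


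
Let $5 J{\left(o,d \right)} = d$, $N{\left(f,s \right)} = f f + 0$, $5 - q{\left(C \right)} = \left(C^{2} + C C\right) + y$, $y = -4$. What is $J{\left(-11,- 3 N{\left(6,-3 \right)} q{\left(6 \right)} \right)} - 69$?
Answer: $\frac{6459}{5} \approx 1291.8$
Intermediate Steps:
$q{\left(C \right)} = 9 - 2 C^{2}$ ($q{\left(C \right)} = 5 - \left(\left(C^{2} + C C\right) - 4\right) = 5 - \left(\left(C^{2} + C^{2}\right) - 4\right) = 5 - \left(2 C^{2} - 4\right) = 5 - \left(-4 + 2 C^{2}\right) = 9 - 2 C^{2}$)
$N{\left(f,s \right)} = f^{2}$ ($N{\left(f,s \right)} = f^{2} + 0 = f^{2}$)
$J{\left(o,d \right)} = \frac{d}{5}$
$J{\left(-11,- 3 N{\left(6,-3 \right)} q{\left(6 \right)} \right)} - 69 = \frac{- 3 \cdot 6^{2} \left(9 - 2 \cdot 6^{2}\right)}{5} - 69 = \frac{\left(-3\right) 36 \left(9 - 72\right)}{5} - 69 = \frac{\left(-108\right) \left(9 - 72\right)}{5} - 69 = \frac{\left(-108\right) \left(-63\right)}{5} - 69 = \frac{1}{5} \cdot 6804 - 69 = \frac{6804}{5} - 69 = \frac{6459}{5}$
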